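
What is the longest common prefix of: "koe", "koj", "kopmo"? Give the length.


Words: koe, koj, kopmo
  Position 0: all 'k' => match
  Position 1: all 'o' => match
  Position 2: ('e', 'j', 'p') => mismatch, stop
LCP = "ko" (length 2)

2


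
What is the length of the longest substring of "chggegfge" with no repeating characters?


Input: "chggegfge"
Sliding window (track last position of each char):
  Position 0 ('c'): window [0,0] length 1 -- new best
  Position 1 ('h'): window [0,1] length 2 -- new best
  Position 2 ('g'): window [0,2] length 3 -- new best
  Position 3 ('g'): repeat (last at 2), move window start to 3
  Position 3 ('g'): window [3,3] length 1
  Position 4 ('e'): window [3,4] length 2
  Position 5 ('g'): repeat (last at 3), move window start to 4
  Position 5 ('g'): window [4,5] length 2
  Position 6 ('f'): window [4,6] length 3
  Position 7 ('g'): repeat (last at 5), move window start to 6
  Position 7 ('g'): window [6,7] length 2
  Position 8 ('e'): window [6,8] length 3
Longest substring with no repeats: "chg" with length 3

3


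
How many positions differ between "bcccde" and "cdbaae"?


Comparing "bcccde" and "cdbaae" position by position:
  Position 0: 'b' vs 'c' => DIFFER
  Position 1: 'c' vs 'd' => DIFFER
  Position 2: 'c' vs 'b' => DIFFER
  Position 3: 'c' vs 'a' => DIFFER
  Position 4: 'd' vs 'a' => DIFFER
  Position 5: 'e' vs 'e' => same
Positions that differ: 5

5


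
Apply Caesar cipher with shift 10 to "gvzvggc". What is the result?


Caesar cipher: shift "gvzvggc" by 10
  'g' (pos 6) + 10 = pos 16 = 'q'
  'v' (pos 21) + 10 = pos 5 = 'f'
  'z' (pos 25) + 10 = pos 9 = 'j'
  'v' (pos 21) + 10 = pos 5 = 'f'
  'g' (pos 6) + 10 = pos 16 = 'q'
  'g' (pos 6) + 10 = pos 16 = 'q'
  'c' (pos 2) + 10 = pos 12 = 'm'
Result: qfjfqqm

qfjfqqm


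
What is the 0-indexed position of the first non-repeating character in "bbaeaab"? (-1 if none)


Input: bbaeaab
Character frequencies:
  'a': 3
  'b': 3
  'e': 1
Scanning left to right for freq == 1:
  Position 0 ('b'): freq=3, skip
  Position 1 ('b'): freq=3, skip
  Position 2 ('a'): freq=3, skip
  Position 3 ('e'): unique! => answer = 3

3


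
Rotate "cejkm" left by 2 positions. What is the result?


Input: "cejkm", rotate left by 2
First 2 characters: "ce"
Remaining characters: "jkm"
Concatenate remaining + first: "jkm" + "ce" = "jkmce"

jkmce


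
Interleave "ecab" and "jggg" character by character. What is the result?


Interleaving "ecab" and "jggg":
  Position 0: 'e' from first, 'j' from second => "ej"
  Position 1: 'c' from first, 'g' from second => "cg"
  Position 2: 'a' from first, 'g' from second => "ag"
  Position 3: 'b' from first, 'g' from second => "bg"
Result: ejcgagbg

ejcgagbg


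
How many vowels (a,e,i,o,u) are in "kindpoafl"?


Input: kindpoafl
Checking each character:
  'k' at position 0: consonant
  'i' at position 1: vowel (running total: 1)
  'n' at position 2: consonant
  'd' at position 3: consonant
  'p' at position 4: consonant
  'o' at position 5: vowel (running total: 2)
  'a' at position 6: vowel (running total: 3)
  'f' at position 7: consonant
  'l' at position 8: consonant
Total vowels: 3

3


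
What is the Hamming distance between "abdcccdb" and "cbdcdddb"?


Comparing "abdcccdb" and "cbdcdddb" position by position:
  Position 0: 'a' vs 'c' => differ
  Position 1: 'b' vs 'b' => same
  Position 2: 'd' vs 'd' => same
  Position 3: 'c' vs 'c' => same
  Position 4: 'c' vs 'd' => differ
  Position 5: 'c' vs 'd' => differ
  Position 6: 'd' vs 'd' => same
  Position 7: 'b' vs 'b' => same
Total differences (Hamming distance): 3

3


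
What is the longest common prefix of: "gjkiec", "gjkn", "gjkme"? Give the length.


Words: gjkiec, gjkn, gjkme
  Position 0: all 'g' => match
  Position 1: all 'j' => match
  Position 2: all 'k' => match
  Position 3: ('i', 'n', 'm') => mismatch, stop
LCP = "gjk" (length 3)

3


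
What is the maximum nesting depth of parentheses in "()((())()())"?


Input: "()((())()())"
Tracking depth:
  Position 0 '(': depth becomes 1
  Position 1 ')': depth becomes 0
  Position 2 '(': depth becomes 1
  Position 3 '(': depth becomes 2
  Position 4 '(': depth becomes 3
  Position 5 ')': depth becomes 2
  Position 6 ')': depth becomes 1
  Position 7 '(': depth becomes 2
  Position 8 ')': depth becomes 1
  Position 9 '(': depth becomes 2
  Position 10 ')': depth becomes 1
  Position 11 ')': depth becomes 0
Maximum depth reached: 3

3


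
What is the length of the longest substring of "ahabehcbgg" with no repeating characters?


Input: "ahabehcbgg"
Sliding window (track last position of each char):
  Position 0 ('a'): window [0,0] length 1 -- new best
  Position 1 ('h'): window [0,1] length 2 -- new best
  Position 2 ('a'): repeat (last at 0), move window start to 1
  Position 2 ('a'): window [1,2] length 2
  Position 3 ('b'): window [1,3] length 3 -- new best
  Position 4 ('e'): window [1,4] length 4 -- new best
  Position 5 ('h'): repeat (last at 1), move window start to 2
  Position 5 ('h'): window [2,5] length 4
  Position 6 ('c'): window [2,6] length 5 -- new best
  Position 7 ('b'): repeat (last at 3), move window start to 4
  Position 7 ('b'): window [4,7] length 4
  Position 8 ('g'): window [4,8] length 5
  Position 9 ('g'): repeat (last at 8), move window start to 9
  Position 9 ('g'): window [9,9] length 1
Longest substring with no repeats: "abehc" with length 5

5


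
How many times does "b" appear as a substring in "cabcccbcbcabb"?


Searching for "b" in "cabcccbcbcabb"
Scanning each position:
  Position 0: "c" => no
  Position 1: "a" => no
  Position 2: "b" => MATCH
  Position 3: "c" => no
  Position 4: "c" => no
  Position 5: "c" => no
  Position 6: "b" => MATCH
  Position 7: "c" => no
  Position 8: "b" => MATCH
  Position 9: "c" => no
  Position 10: "a" => no
  Position 11: "b" => MATCH
  Position 12: "b" => MATCH
Total occurrences: 5

5


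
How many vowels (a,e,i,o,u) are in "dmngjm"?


Input: dmngjm
Checking each character:
  'd' at position 0: consonant
  'm' at position 1: consonant
  'n' at position 2: consonant
  'g' at position 3: consonant
  'j' at position 4: consonant
  'm' at position 5: consonant
Total vowels: 0

0


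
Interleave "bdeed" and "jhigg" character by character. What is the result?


Interleaving "bdeed" and "jhigg":
  Position 0: 'b' from first, 'j' from second => "bj"
  Position 1: 'd' from first, 'h' from second => "dh"
  Position 2: 'e' from first, 'i' from second => "ei"
  Position 3: 'e' from first, 'g' from second => "eg"
  Position 4: 'd' from first, 'g' from second => "dg"
Result: bjdheiegdg

bjdheiegdg


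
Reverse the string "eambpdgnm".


Input: eambpdgnm
Reading characters right to left:
  Position 8: 'm'
  Position 7: 'n'
  Position 6: 'g'
  Position 5: 'd'
  Position 4: 'p'
  Position 3: 'b'
  Position 2: 'm'
  Position 1: 'a'
  Position 0: 'e'
Reversed: mngdpbmae

mngdpbmae


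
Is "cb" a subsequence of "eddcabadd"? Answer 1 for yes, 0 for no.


Check if "cb" is a subsequence of "eddcabadd"
Greedy scan:
  Position 0 ('e'): no match needed
  Position 1 ('d'): no match needed
  Position 2 ('d'): no match needed
  Position 3 ('c'): matches sub[0] = 'c'
  Position 4 ('a'): no match needed
  Position 5 ('b'): matches sub[1] = 'b'
  Position 6 ('a'): no match needed
  Position 7 ('d'): no match needed
  Position 8 ('d'): no match needed
All 2 characters matched => is a subsequence

1


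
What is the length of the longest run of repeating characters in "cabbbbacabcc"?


Input: "cabbbbacabcc"
Scanning for longest run:
  Position 1 ('a'): new char, reset run to 1
  Position 2 ('b'): new char, reset run to 1
  Position 3 ('b'): continues run of 'b', length=2
  Position 4 ('b'): continues run of 'b', length=3
  Position 5 ('b'): continues run of 'b', length=4
  Position 6 ('a'): new char, reset run to 1
  Position 7 ('c'): new char, reset run to 1
  Position 8 ('a'): new char, reset run to 1
  Position 9 ('b'): new char, reset run to 1
  Position 10 ('c'): new char, reset run to 1
  Position 11 ('c'): continues run of 'c', length=2
Longest run: 'b' with length 4

4


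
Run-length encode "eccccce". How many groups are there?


Input: eccccce
Scanning for consecutive runs:
  Group 1: 'e' x 1 (positions 0-0)
  Group 2: 'c' x 5 (positions 1-5)
  Group 3: 'e' x 1 (positions 6-6)
Total groups: 3

3


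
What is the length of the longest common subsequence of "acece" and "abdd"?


LCS of "acece" and "abdd"
DP table:
           a    b    d    d
      0    0    0    0    0
  a   0    1    1    1    1
  c   0    1    1    1    1
  e   0    1    1    1    1
  c   0    1    1    1    1
  e   0    1    1    1    1
LCS length = dp[5][4] = 1

1


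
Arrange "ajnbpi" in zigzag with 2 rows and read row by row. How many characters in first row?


Zigzag "ajnbpi" into 2 rows:
Placing characters:
  'a' => row 0
  'j' => row 1
  'n' => row 0
  'b' => row 1
  'p' => row 0
  'i' => row 1
Rows:
  Row 0: "anp"
  Row 1: "jbi"
First row length: 3

3


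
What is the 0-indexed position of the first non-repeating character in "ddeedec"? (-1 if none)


Input: ddeedec
Character frequencies:
  'c': 1
  'd': 3
  'e': 3
Scanning left to right for freq == 1:
  Position 0 ('d'): freq=3, skip
  Position 1 ('d'): freq=3, skip
  Position 2 ('e'): freq=3, skip
  Position 3 ('e'): freq=3, skip
  Position 4 ('d'): freq=3, skip
  Position 5 ('e'): freq=3, skip
  Position 6 ('c'): unique! => answer = 6

6


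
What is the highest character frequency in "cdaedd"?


Input: cdaedd
Character counts:
  'a': 1
  'c': 1
  'd': 3
  'e': 1
Maximum frequency: 3

3


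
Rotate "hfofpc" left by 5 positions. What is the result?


Input: "hfofpc", rotate left by 5
First 5 characters: "hfofp"
Remaining characters: "c"
Concatenate remaining + first: "c" + "hfofp" = "chfofp"

chfofp


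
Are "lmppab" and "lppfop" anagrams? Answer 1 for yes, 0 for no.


Strings: "lmppab", "lppfop"
Sorted first:  ablmpp
Sorted second: floppp
Differ at position 0: 'a' vs 'f' => not anagrams

0


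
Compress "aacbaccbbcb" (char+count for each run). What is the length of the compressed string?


Input: aacbaccbbcb
Runs:
  'a' x 2 => "a2"
  'c' x 1 => "c1"
  'b' x 1 => "b1"
  'a' x 1 => "a1"
  'c' x 2 => "c2"
  'b' x 2 => "b2"
  'c' x 1 => "c1"
  'b' x 1 => "b1"
Compressed: "a2c1b1a1c2b2c1b1"
Compressed length: 16

16


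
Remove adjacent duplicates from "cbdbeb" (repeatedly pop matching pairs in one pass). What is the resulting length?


Input: cbdbeb
Stack-based adjacent duplicate removal:
  Read 'c': push. Stack: c
  Read 'b': push. Stack: cb
  Read 'd': push. Stack: cbd
  Read 'b': push. Stack: cbdb
  Read 'e': push. Stack: cbdbe
  Read 'b': push. Stack: cbdbeb
Final stack: "cbdbeb" (length 6)

6


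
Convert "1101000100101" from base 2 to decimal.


Input: "1101000100101" in base 2
Positional expansion:
  Digit '1' (value 1) x 2^12 = 4096
  Digit '1' (value 1) x 2^11 = 2048
  Digit '0' (value 0) x 2^10 = 0
  Digit '1' (value 1) x 2^9 = 512
  Digit '0' (value 0) x 2^8 = 0
  Digit '0' (value 0) x 2^7 = 0
  Digit '0' (value 0) x 2^6 = 0
  Digit '1' (value 1) x 2^5 = 32
  Digit '0' (value 0) x 2^4 = 0
  Digit '0' (value 0) x 2^3 = 0
  Digit '1' (value 1) x 2^2 = 4
  Digit '0' (value 0) x 2^1 = 0
  Digit '1' (value 1) x 2^0 = 1
Sum = 6693

6693


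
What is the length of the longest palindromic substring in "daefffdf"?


Input: "daefffdf"
Checking substrings for palindromes:
  [3:6] "fff" (len 3) => palindrome
  [5:8] "fdf" (len 3) => palindrome
  [3:5] "ff" (len 2) => palindrome
  [4:6] "ff" (len 2) => palindrome
Longest palindromic substring: "fff" with length 3

3


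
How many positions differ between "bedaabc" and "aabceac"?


Comparing "bedaabc" and "aabceac" position by position:
  Position 0: 'b' vs 'a' => DIFFER
  Position 1: 'e' vs 'a' => DIFFER
  Position 2: 'd' vs 'b' => DIFFER
  Position 3: 'a' vs 'c' => DIFFER
  Position 4: 'a' vs 'e' => DIFFER
  Position 5: 'b' vs 'a' => DIFFER
  Position 6: 'c' vs 'c' => same
Positions that differ: 6

6


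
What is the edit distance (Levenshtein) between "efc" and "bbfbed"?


Computing edit distance: "efc" -> "bbfbed"
DP table:
           b    b    f    b    e    d
      0    1    2    3    4    5    6
  e   1    1    2    3    4    4    5
  f   2    2    2    2    3    4    5
  c   3    3    3    3    3    4    5
Edit distance = dp[3][6] = 5

5


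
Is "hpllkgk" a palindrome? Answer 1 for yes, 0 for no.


Input: hpllkgk
Reversed: kgkllph
  Compare pos 0 ('h') with pos 6 ('k'): MISMATCH
  Compare pos 1 ('p') with pos 5 ('g'): MISMATCH
  Compare pos 2 ('l') with pos 4 ('k'): MISMATCH
Result: not a palindrome

0


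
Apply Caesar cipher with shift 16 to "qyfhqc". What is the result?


Caesar cipher: shift "qyfhqc" by 16
  'q' (pos 16) + 16 = pos 6 = 'g'
  'y' (pos 24) + 16 = pos 14 = 'o'
  'f' (pos 5) + 16 = pos 21 = 'v'
  'h' (pos 7) + 16 = pos 23 = 'x'
  'q' (pos 16) + 16 = pos 6 = 'g'
  'c' (pos 2) + 16 = pos 18 = 's'
Result: govxgs

govxgs


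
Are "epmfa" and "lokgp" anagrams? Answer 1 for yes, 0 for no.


Strings: "epmfa", "lokgp"
Sorted first:  aefmp
Sorted second: gklop
Differ at position 0: 'a' vs 'g' => not anagrams

0


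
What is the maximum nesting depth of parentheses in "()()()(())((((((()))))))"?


Input: "()()()(())((((((()))))))"
Tracking depth:
  Position 0 '(': depth becomes 1
  Position 1 ')': depth becomes 0
  Position 2 '(': depth becomes 1
  Position 3 ')': depth becomes 0
  Position 4 '(': depth becomes 1
  Position 5 ')': depth becomes 0
  Position 6 '(': depth becomes 1
  Position 7 '(': depth becomes 2
  Position 8 ')': depth becomes 1
  Position 9 ')': depth becomes 0
  Position 10 '(': depth becomes 1
  Position 11 '(': depth becomes 2
  Position 12 '(': depth becomes 3
  Position 13 '(': depth becomes 4
  Position 14 '(': depth becomes 5
  Position 15 '(': depth becomes 6
  Position 16 '(': depth becomes 7
  Position 17 ')': depth becomes 6
  Position 18 ')': depth becomes 5
  Position 19 ')': depth becomes 4
  Position 20 ')': depth becomes 3
  Position 21 ')': depth becomes 2
  Position 22 ')': depth becomes 1
  Position 23 ')': depth becomes 0
Maximum depth reached: 7

7


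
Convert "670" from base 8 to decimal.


Input: "670" in base 8
Positional expansion:
  Digit '6' (value 6) x 8^2 = 384
  Digit '7' (value 7) x 8^1 = 56
  Digit '0' (value 0) x 8^0 = 0
Sum = 440

440


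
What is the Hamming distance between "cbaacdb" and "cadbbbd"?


Comparing "cbaacdb" and "cadbbbd" position by position:
  Position 0: 'c' vs 'c' => same
  Position 1: 'b' vs 'a' => differ
  Position 2: 'a' vs 'd' => differ
  Position 3: 'a' vs 'b' => differ
  Position 4: 'c' vs 'b' => differ
  Position 5: 'd' vs 'b' => differ
  Position 6: 'b' vs 'd' => differ
Total differences (Hamming distance): 6

6


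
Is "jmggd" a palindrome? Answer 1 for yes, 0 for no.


Input: jmggd
Reversed: dggmj
  Compare pos 0 ('j') with pos 4 ('d'): MISMATCH
  Compare pos 1 ('m') with pos 3 ('g'): MISMATCH
Result: not a palindrome

0


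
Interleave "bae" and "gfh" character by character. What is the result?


Interleaving "bae" and "gfh":
  Position 0: 'b' from first, 'g' from second => "bg"
  Position 1: 'a' from first, 'f' from second => "af"
  Position 2: 'e' from first, 'h' from second => "eh"
Result: bgafeh

bgafeh


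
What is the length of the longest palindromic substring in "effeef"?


Input: "effeef"
Checking substrings for palindromes:
  [0:4] "effe" (len 4) => palindrome
  [2:6] "feef" (len 4) => palindrome
  [1:3] "ff" (len 2) => palindrome
  [3:5] "ee" (len 2) => palindrome
Longest palindromic substring: "effe" with length 4

4


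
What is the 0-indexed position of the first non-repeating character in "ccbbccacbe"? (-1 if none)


Input: ccbbccacbe
Character frequencies:
  'a': 1
  'b': 3
  'c': 5
  'e': 1
Scanning left to right for freq == 1:
  Position 0 ('c'): freq=5, skip
  Position 1 ('c'): freq=5, skip
  Position 2 ('b'): freq=3, skip
  Position 3 ('b'): freq=3, skip
  Position 4 ('c'): freq=5, skip
  Position 5 ('c'): freq=5, skip
  Position 6 ('a'): unique! => answer = 6

6


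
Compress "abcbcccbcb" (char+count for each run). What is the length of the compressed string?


Input: abcbcccbcb
Runs:
  'a' x 1 => "a1"
  'b' x 1 => "b1"
  'c' x 1 => "c1"
  'b' x 1 => "b1"
  'c' x 3 => "c3"
  'b' x 1 => "b1"
  'c' x 1 => "c1"
  'b' x 1 => "b1"
Compressed: "a1b1c1b1c3b1c1b1"
Compressed length: 16

16


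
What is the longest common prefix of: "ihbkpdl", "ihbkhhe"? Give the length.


Words: ihbkpdl, ihbkhhe
  Position 0: all 'i' => match
  Position 1: all 'h' => match
  Position 2: all 'b' => match
  Position 3: all 'k' => match
  Position 4: ('p', 'h') => mismatch, stop
LCP = "ihbk" (length 4)

4


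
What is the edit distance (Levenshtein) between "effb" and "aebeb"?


Computing edit distance: "effb" -> "aebeb"
DP table:
           a    e    b    e    b
      0    1    2    3    4    5
  e   1    1    1    2    3    4
  f   2    2    2    2    3    4
  f   3    3    3    3    3    4
  b   4    4    4    3    4    3
Edit distance = dp[4][5] = 3

3


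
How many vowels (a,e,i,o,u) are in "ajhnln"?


Input: ajhnln
Checking each character:
  'a' at position 0: vowel (running total: 1)
  'j' at position 1: consonant
  'h' at position 2: consonant
  'n' at position 3: consonant
  'l' at position 4: consonant
  'n' at position 5: consonant
Total vowels: 1

1


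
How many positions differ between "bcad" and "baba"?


Comparing "bcad" and "baba" position by position:
  Position 0: 'b' vs 'b' => same
  Position 1: 'c' vs 'a' => DIFFER
  Position 2: 'a' vs 'b' => DIFFER
  Position 3: 'd' vs 'a' => DIFFER
Positions that differ: 3

3


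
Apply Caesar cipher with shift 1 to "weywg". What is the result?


Caesar cipher: shift "weywg" by 1
  'w' (pos 22) + 1 = pos 23 = 'x'
  'e' (pos 4) + 1 = pos 5 = 'f'
  'y' (pos 24) + 1 = pos 25 = 'z'
  'w' (pos 22) + 1 = pos 23 = 'x'
  'g' (pos 6) + 1 = pos 7 = 'h'
Result: xfzxh

xfzxh


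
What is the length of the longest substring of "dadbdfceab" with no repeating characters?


Input: "dadbdfceab"
Sliding window (track last position of each char):
  Position 0 ('d'): window [0,0] length 1 -- new best
  Position 1 ('a'): window [0,1] length 2 -- new best
  Position 2 ('d'): repeat (last at 0), move window start to 1
  Position 2 ('d'): window [1,2] length 2
  Position 3 ('b'): window [1,3] length 3 -- new best
  Position 4 ('d'): repeat (last at 2), move window start to 3
  Position 4 ('d'): window [3,4] length 2
  Position 5 ('f'): window [3,5] length 3
  Position 6 ('c'): window [3,6] length 4 -- new best
  Position 7 ('e'): window [3,7] length 5 -- new best
  Position 8 ('a'): window [3,8] length 6 -- new best
  Position 9 ('b'): repeat (last at 3), move window start to 4
  Position 9 ('b'): window [4,9] length 6
Longest substring with no repeats: "bdfcea" with length 6

6


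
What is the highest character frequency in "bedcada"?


Input: bedcada
Character counts:
  'a': 2
  'b': 1
  'c': 1
  'd': 2
  'e': 1
Maximum frequency: 2

2


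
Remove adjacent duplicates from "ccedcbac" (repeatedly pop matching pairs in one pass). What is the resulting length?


Input: ccedcbac
Stack-based adjacent duplicate removal:
  Read 'c': push. Stack: c
  Read 'c': matches stack top 'c' => pop. Stack: (empty)
  Read 'e': push. Stack: e
  Read 'd': push. Stack: ed
  Read 'c': push. Stack: edc
  Read 'b': push. Stack: edcb
  Read 'a': push. Stack: edcba
  Read 'c': push. Stack: edcbac
Final stack: "edcbac" (length 6)

6


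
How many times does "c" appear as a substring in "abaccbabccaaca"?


Searching for "c" in "abaccbabccaaca"
Scanning each position:
  Position 0: "a" => no
  Position 1: "b" => no
  Position 2: "a" => no
  Position 3: "c" => MATCH
  Position 4: "c" => MATCH
  Position 5: "b" => no
  Position 6: "a" => no
  Position 7: "b" => no
  Position 8: "c" => MATCH
  Position 9: "c" => MATCH
  Position 10: "a" => no
  Position 11: "a" => no
  Position 12: "c" => MATCH
  Position 13: "a" => no
Total occurrences: 5

5


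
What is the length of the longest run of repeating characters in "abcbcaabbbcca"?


Input: "abcbcaabbbcca"
Scanning for longest run:
  Position 1 ('b'): new char, reset run to 1
  Position 2 ('c'): new char, reset run to 1
  Position 3 ('b'): new char, reset run to 1
  Position 4 ('c'): new char, reset run to 1
  Position 5 ('a'): new char, reset run to 1
  Position 6 ('a'): continues run of 'a', length=2
  Position 7 ('b'): new char, reset run to 1
  Position 8 ('b'): continues run of 'b', length=2
  Position 9 ('b'): continues run of 'b', length=3
  Position 10 ('c'): new char, reset run to 1
  Position 11 ('c'): continues run of 'c', length=2
  Position 12 ('a'): new char, reset run to 1
Longest run: 'b' with length 3

3


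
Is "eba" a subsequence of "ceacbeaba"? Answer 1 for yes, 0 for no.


Check if "eba" is a subsequence of "ceacbeaba"
Greedy scan:
  Position 0 ('c'): no match needed
  Position 1 ('e'): matches sub[0] = 'e'
  Position 2 ('a'): no match needed
  Position 3 ('c'): no match needed
  Position 4 ('b'): matches sub[1] = 'b'
  Position 5 ('e'): no match needed
  Position 6 ('a'): matches sub[2] = 'a'
  Position 7 ('b'): no match needed
  Position 8 ('a'): no match needed
All 3 characters matched => is a subsequence

1


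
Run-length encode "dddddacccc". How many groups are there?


Input: dddddacccc
Scanning for consecutive runs:
  Group 1: 'd' x 5 (positions 0-4)
  Group 2: 'a' x 1 (positions 5-5)
  Group 3: 'c' x 4 (positions 6-9)
Total groups: 3

3


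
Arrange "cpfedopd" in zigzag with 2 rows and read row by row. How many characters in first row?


Zigzag "cpfedopd" into 2 rows:
Placing characters:
  'c' => row 0
  'p' => row 1
  'f' => row 0
  'e' => row 1
  'd' => row 0
  'o' => row 1
  'p' => row 0
  'd' => row 1
Rows:
  Row 0: "cfdp"
  Row 1: "peod"
First row length: 4

4


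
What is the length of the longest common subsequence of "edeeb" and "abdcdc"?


LCS of "edeeb" and "abdcdc"
DP table:
           a    b    d    c    d    c
      0    0    0    0    0    0    0
  e   0    0    0    0    0    0    0
  d   0    0    0    1    1    1    1
  e   0    0    0    1    1    1    1
  e   0    0    0    1    1    1    1
  b   0    0    1    1    1    1    1
LCS length = dp[5][6] = 1

1


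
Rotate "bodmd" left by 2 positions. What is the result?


Input: "bodmd", rotate left by 2
First 2 characters: "bo"
Remaining characters: "dmd"
Concatenate remaining + first: "dmd" + "bo" = "dmdbo"

dmdbo


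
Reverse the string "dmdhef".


Input: dmdhef
Reading characters right to left:
  Position 5: 'f'
  Position 4: 'e'
  Position 3: 'h'
  Position 2: 'd'
  Position 1: 'm'
  Position 0: 'd'
Reversed: fehdmd

fehdmd


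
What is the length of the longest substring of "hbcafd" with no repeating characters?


Input: "hbcafd"
Sliding window (track last position of each char):
  Position 0 ('h'): window [0,0] length 1 -- new best
  Position 1 ('b'): window [0,1] length 2 -- new best
  Position 2 ('c'): window [0,2] length 3 -- new best
  Position 3 ('a'): window [0,3] length 4 -- new best
  Position 4 ('f'): window [0,4] length 5 -- new best
  Position 5 ('d'): window [0,5] length 6 -- new best
Longest substring with no repeats: "hbcafd" with length 6

6


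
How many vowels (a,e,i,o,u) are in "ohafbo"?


Input: ohafbo
Checking each character:
  'o' at position 0: vowel (running total: 1)
  'h' at position 1: consonant
  'a' at position 2: vowel (running total: 2)
  'f' at position 3: consonant
  'b' at position 4: consonant
  'o' at position 5: vowel (running total: 3)
Total vowels: 3

3


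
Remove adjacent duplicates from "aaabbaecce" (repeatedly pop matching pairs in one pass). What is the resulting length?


Input: aaabbaecce
Stack-based adjacent duplicate removal:
  Read 'a': push. Stack: a
  Read 'a': matches stack top 'a' => pop. Stack: (empty)
  Read 'a': push. Stack: a
  Read 'b': push. Stack: ab
  Read 'b': matches stack top 'b' => pop. Stack: a
  Read 'a': matches stack top 'a' => pop. Stack: (empty)
  Read 'e': push. Stack: e
  Read 'c': push. Stack: ec
  Read 'c': matches stack top 'c' => pop. Stack: e
  Read 'e': matches stack top 'e' => pop. Stack: (empty)
Final stack: "" (length 0)

0


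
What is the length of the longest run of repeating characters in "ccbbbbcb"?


Input: "ccbbbbcb"
Scanning for longest run:
  Position 1 ('c'): continues run of 'c', length=2
  Position 2 ('b'): new char, reset run to 1
  Position 3 ('b'): continues run of 'b', length=2
  Position 4 ('b'): continues run of 'b', length=3
  Position 5 ('b'): continues run of 'b', length=4
  Position 6 ('c'): new char, reset run to 1
  Position 7 ('b'): new char, reset run to 1
Longest run: 'b' with length 4

4


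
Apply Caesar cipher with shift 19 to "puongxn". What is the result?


Caesar cipher: shift "puongxn" by 19
  'p' (pos 15) + 19 = pos 8 = 'i'
  'u' (pos 20) + 19 = pos 13 = 'n'
  'o' (pos 14) + 19 = pos 7 = 'h'
  'n' (pos 13) + 19 = pos 6 = 'g'
  'g' (pos 6) + 19 = pos 25 = 'z'
  'x' (pos 23) + 19 = pos 16 = 'q'
  'n' (pos 13) + 19 = pos 6 = 'g'
Result: inhgzqg

inhgzqg


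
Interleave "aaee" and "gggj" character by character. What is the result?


Interleaving "aaee" and "gggj":
  Position 0: 'a' from first, 'g' from second => "ag"
  Position 1: 'a' from first, 'g' from second => "ag"
  Position 2: 'e' from first, 'g' from second => "eg"
  Position 3: 'e' from first, 'j' from second => "ej"
Result: agagegej

agagegej


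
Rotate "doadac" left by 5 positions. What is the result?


Input: "doadac", rotate left by 5
First 5 characters: "doada"
Remaining characters: "c"
Concatenate remaining + first: "c" + "doada" = "cdoada"

cdoada


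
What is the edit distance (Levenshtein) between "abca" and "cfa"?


Computing edit distance: "abca" -> "cfa"
DP table:
           c    f    a
      0    1    2    3
  a   1    1    2    2
  b   2    2    2    3
  c   3    2    3    3
  a   4    3    3    3
Edit distance = dp[4][3] = 3

3


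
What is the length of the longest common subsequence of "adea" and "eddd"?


LCS of "adea" and "eddd"
DP table:
           e    d    d    d
      0    0    0    0    0
  a   0    0    0    0    0
  d   0    0    1    1    1
  e   0    1    1    1    1
  a   0    1    1    1    1
LCS length = dp[4][4] = 1

1


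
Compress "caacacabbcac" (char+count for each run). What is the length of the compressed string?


Input: caacacabbcac
Runs:
  'c' x 1 => "c1"
  'a' x 2 => "a2"
  'c' x 1 => "c1"
  'a' x 1 => "a1"
  'c' x 1 => "c1"
  'a' x 1 => "a1"
  'b' x 2 => "b2"
  'c' x 1 => "c1"
  'a' x 1 => "a1"
  'c' x 1 => "c1"
Compressed: "c1a2c1a1c1a1b2c1a1c1"
Compressed length: 20

20


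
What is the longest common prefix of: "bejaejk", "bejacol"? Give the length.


Words: bejaejk, bejacol
  Position 0: all 'b' => match
  Position 1: all 'e' => match
  Position 2: all 'j' => match
  Position 3: all 'a' => match
  Position 4: ('e', 'c') => mismatch, stop
LCP = "beja" (length 4)

4


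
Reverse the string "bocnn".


Input: bocnn
Reading characters right to left:
  Position 4: 'n'
  Position 3: 'n'
  Position 2: 'c'
  Position 1: 'o'
  Position 0: 'b'
Reversed: nncob

nncob


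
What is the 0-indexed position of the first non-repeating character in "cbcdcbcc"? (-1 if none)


Input: cbcdcbcc
Character frequencies:
  'b': 2
  'c': 5
  'd': 1
Scanning left to right for freq == 1:
  Position 0 ('c'): freq=5, skip
  Position 1 ('b'): freq=2, skip
  Position 2 ('c'): freq=5, skip
  Position 3 ('d'): unique! => answer = 3

3


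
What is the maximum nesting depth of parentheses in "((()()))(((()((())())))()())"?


Input: "((()()))(((()((())())))()())"
Tracking depth:
  Position 0 '(': depth becomes 1
  Position 1 '(': depth becomes 2
  Position 2 '(': depth becomes 3
  Position 3 ')': depth becomes 2
  Position 4 '(': depth becomes 3
  Position 5 ')': depth becomes 2
  Position 6 ')': depth becomes 1
  Position 7 ')': depth becomes 0
  Position 8 '(': depth becomes 1
  Position 9 '(': depth becomes 2
  Position 10 '(': depth becomes 3
  Position 11 '(': depth becomes 4
  Position 12 ')': depth becomes 3
  Position 13 '(': depth becomes 4
  Position 14 '(': depth becomes 5
  Position 15 '(': depth becomes 6
  Position 16 ')': depth becomes 5
  Position 17 ')': depth becomes 4
  Position 18 '(': depth becomes 5
  Position 19 ')': depth becomes 4
  Position 20 ')': depth becomes 3
  Position 21 ')': depth becomes 2
  Position 22 ')': depth becomes 1
  Position 23 '(': depth becomes 2
  Position 24 ')': depth becomes 1
  Position 25 '(': depth becomes 2
  Position 26 ')': depth becomes 1
  Position 27 ')': depth becomes 0
Maximum depth reached: 6

6


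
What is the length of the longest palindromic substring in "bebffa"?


Input: "bebffa"
Checking substrings for palindromes:
  [0:3] "beb" (len 3) => palindrome
  [3:5] "ff" (len 2) => palindrome
Longest palindromic substring: "beb" with length 3

3


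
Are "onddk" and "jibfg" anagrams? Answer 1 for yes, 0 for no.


Strings: "onddk", "jibfg"
Sorted first:  ddkno
Sorted second: bfgij
Differ at position 0: 'd' vs 'b' => not anagrams

0


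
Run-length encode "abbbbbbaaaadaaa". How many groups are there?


Input: abbbbbbaaaadaaa
Scanning for consecutive runs:
  Group 1: 'a' x 1 (positions 0-0)
  Group 2: 'b' x 6 (positions 1-6)
  Group 3: 'a' x 4 (positions 7-10)
  Group 4: 'd' x 1 (positions 11-11)
  Group 5: 'a' x 3 (positions 12-14)
Total groups: 5

5


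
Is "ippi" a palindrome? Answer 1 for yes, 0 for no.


Input: ippi
Reversed: ippi
  Compare pos 0 ('i') with pos 3 ('i'): match
  Compare pos 1 ('p') with pos 2 ('p'): match
Result: palindrome

1


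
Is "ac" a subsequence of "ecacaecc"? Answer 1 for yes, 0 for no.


Check if "ac" is a subsequence of "ecacaecc"
Greedy scan:
  Position 0 ('e'): no match needed
  Position 1 ('c'): no match needed
  Position 2 ('a'): matches sub[0] = 'a'
  Position 3 ('c'): matches sub[1] = 'c'
  Position 4 ('a'): no match needed
  Position 5 ('e'): no match needed
  Position 6 ('c'): no match needed
  Position 7 ('c'): no match needed
All 2 characters matched => is a subsequence

1


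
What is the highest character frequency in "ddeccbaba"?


Input: ddeccbaba
Character counts:
  'a': 2
  'b': 2
  'c': 2
  'd': 2
  'e': 1
Maximum frequency: 2

2


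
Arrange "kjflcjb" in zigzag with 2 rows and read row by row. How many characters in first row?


Zigzag "kjflcjb" into 2 rows:
Placing characters:
  'k' => row 0
  'j' => row 1
  'f' => row 0
  'l' => row 1
  'c' => row 0
  'j' => row 1
  'b' => row 0
Rows:
  Row 0: "kfcb"
  Row 1: "jlj"
First row length: 4

4


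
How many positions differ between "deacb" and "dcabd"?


Comparing "deacb" and "dcabd" position by position:
  Position 0: 'd' vs 'd' => same
  Position 1: 'e' vs 'c' => DIFFER
  Position 2: 'a' vs 'a' => same
  Position 3: 'c' vs 'b' => DIFFER
  Position 4: 'b' vs 'd' => DIFFER
Positions that differ: 3

3


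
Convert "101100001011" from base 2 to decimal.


Input: "101100001011" in base 2
Positional expansion:
  Digit '1' (value 1) x 2^11 = 2048
  Digit '0' (value 0) x 2^10 = 0
  Digit '1' (value 1) x 2^9 = 512
  Digit '1' (value 1) x 2^8 = 256
  Digit '0' (value 0) x 2^7 = 0
  Digit '0' (value 0) x 2^6 = 0
  Digit '0' (value 0) x 2^5 = 0
  Digit '0' (value 0) x 2^4 = 0
  Digit '1' (value 1) x 2^3 = 8
  Digit '0' (value 0) x 2^2 = 0
  Digit '1' (value 1) x 2^1 = 2
  Digit '1' (value 1) x 2^0 = 1
Sum = 2827

2827


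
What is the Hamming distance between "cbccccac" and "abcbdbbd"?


Comparing "cbccccac" and "abcbdbbd" position by position:
  Position 0: 'c' vs 'a' => differ
  Position 1: 'b' vs 'b' => same
  Position 2: 'c' vs 'c' => same
  Position 3: 'c' vs 'b' => differ
  Position 4: 'c' vs 'd' => differ
  Position 5: 'c' vs 'b' => differ
  Position 6: 'a' vs 'b' => differ
  Position 7: 'c' vs 'd' => differ
Total differences (Hamming distance): 6

6


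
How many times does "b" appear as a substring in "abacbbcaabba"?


Searching for "b" in "abacbbcaabba"
Scanning each position:
  Position 0: "a" => no
  Position 1: "b" => MATCH
  Position 2: "a" => no
  Position 3: "c" => no
  Position 4: "b" => MATCH
  Position 5: "b" => MATCH
  Position 6: "c" => no
  Position 7: "a" => no
  Position 8: "a" => no
  Position 9: "b" => MATCH
  Position 10: "b" => MATCH
  Position 11: "a" => no
Total occurrences: 5

5


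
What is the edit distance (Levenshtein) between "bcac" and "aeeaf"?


Computing edit distance: "bcac" -> "aeeaf"
DP table:
           a    e    e    a    f
      0    1    2    3    4    5
  b   1    1    2    3    4    5
  c   2    2    2    3    4    5
  a   3    2    3    3    3    4
  c   4    3    3    4    4    4
Edit distance = dp[4][5] = 4

4


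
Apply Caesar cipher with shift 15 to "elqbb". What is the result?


Caesar cipher: shift "elqbb" by 15
  'e' (pos 4) + 15 = pos 19 = 't'
  'l' (pos 11) + 15 = pos 0 = 'a'
  'q' (pos 16) + 15 = pos 5 = 'f'
  'b' (pos 1) + 15 = pos 16 = 'q'
  'b' (pos 1) + 15 = pos 16 = 'q'
Result: tafqq

tafqq


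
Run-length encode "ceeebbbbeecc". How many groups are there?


Input: ceeebbbbeecc
Scanning for consecutive runs:
  Group 1: 'c' x 1 (positions 0-0)
  Group 2: 'e' x 3 (positions 1-3)
  Group 3: 'b' x 4 (positions 4-7)
  Group 4: 'e' x 2 (positions 8-9)
  Group 5: 'c' x 2 (positions 10-11)
Total groups: 5

5


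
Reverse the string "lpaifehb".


Input: lpaifehb
Reading characters right to left:
  Position 7: 'b'
  Position 6: 'h'
  Position 5: 'e'
  Position 4: 'f'
  Position 3: 'i'
  Position 2: 'a'
  Position 1: 'p'
  Position 0: 'l'
Reversed: bhefiapl

bhefiapl


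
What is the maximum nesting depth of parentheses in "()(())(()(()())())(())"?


Input: "()(())(()(()())())(())"
Tracking depth:
  Position 0 '(': depth becomes 1
  Position 1 ')': depth becomes 0
  Position 2 '(': depth becomes 1
  Position 3 '(': depth becomes 2
  Position 4 ')': depth becomes 1
  Position 5 ')': depth becomes 0
  Position 6 '(': depth becomes 1
  Position 7 '(': depth becomes 2
  Position 8 ')': depth becomes 1
  Position 9 '(': depth becomes 2
  Position 10 '(': depth becomes 3
  Position 11 ')': depth becomes 2
  Position 12 '(': depth becomes 3
  Position 13 ')': depth becomes 2
  Position 14 ')': depth becomes 1
  Position 15 '(': depth becomes 2
  Position 16 ')': depth becomes 1
  Position 17 ')': depth becomes 0
  Position 18 '(': depth becomes 1
  Position 19 '(': depth becomes 2
  Position 20 ')': depth becomes 1
  Position 21 ')': depth becomes 0
Maximum depth reached: 3

3


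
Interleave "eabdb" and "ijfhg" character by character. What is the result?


Interleaving "eabdb" and "ijfhg":
  Position 0: 'e' from first, 'i' from second => "ei"
  Position 1: 'a' from first, 'j' from second => "aj"
  Position 2: 'b' from first, 'f' from second => "bf"
  Position 3: 'd' from first, 'h' from second => "dh"
  Position 4: 'b' from first, 'g' from second => "bg"
Result: eiajbfdhbg

eiajbfdhbg


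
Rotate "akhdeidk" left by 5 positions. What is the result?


Input: "akhdeidk", rotate left by 5
First 5 characters: "akhde"
Remaining characters: "idk"
Concatenate remaining + first: "idk" + "akhde" = "idkakhde"

idkakhde


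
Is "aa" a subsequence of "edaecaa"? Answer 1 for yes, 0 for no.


Check if "aa" is a subsequence of "edaecaa"
Greedy scan:
  Position 0 ('e'): no match needed
  Position 1 ('d'): no match needed
  Position 2 ('a'): matches sub[0] = 'a'
  Position 3 ('e'): no match needed
  Position 4 ('c'): no match needed
  Position 5 ('a'): matches sub[1] = 'a'
  Position 6 ('a'): no match needed
All 2 characters matched => is a subsequence

1


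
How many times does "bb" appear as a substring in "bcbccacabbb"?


Searching for "bb" in "bcbccacabbb"
Scanning each position:
  Position 0: "bc" => no
  Position 1: "cb" => no
  Position 2: "bc" => no
  Position 3: "cc" => no
  Position 4: "ca" => no
  Position 5: "ac" => no
  Position 6: "ca" => no
  Position 7: "ab" => no
  Position 8: "bb" => MATCH
  Position 9: "bb" => MATCH
Total occurrences: 2

2


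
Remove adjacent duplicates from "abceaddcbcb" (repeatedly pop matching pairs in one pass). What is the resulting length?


Input: abceaddcbcb
Stack-based adjacent duplicate removal:
  Read 'a': push. Stack: a
  Read 'b': push. Stack: ab
  Read 'c': push. Stack: abc
  Read 'e': push. Stack: abce
  Read 'a': push. Stack: abcea
  Read 'd': push. Stack: abcead
  Read 'd': matches stack top 'd' => pop. Stack: abcea
  Read 'c': push. Stack: abceac
  Read 'b': push. Stack: abceacb
  Read 'c': push. Stack: abceacbc
  Read 'b': push. Stack: abceacbcb
Final stack: "abceacbcb" (length 9)

9


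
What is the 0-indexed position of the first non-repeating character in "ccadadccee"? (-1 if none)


Input: ccadadccee
Character frequencies:
  'a': 2
  'c': 4
  'd': 2
  'e': 2
Scanning left to right for freq == 1:
  Position 0 ('c'): freq=4, skip
  Position 1 ('c'): freq=4, skip
  Position 2 ('a'): freq=2, skip
  Position 3 ('d'): freq=2, skip
  Position 4 ('a'): freq=2, skip
  Position 5 ('d'): freq=2, skip
  Position 6 ('c'): freq=4, skip
  Position 7 ('c'): freq=4, skip
  Position 8 ('e'): freq=2, skip
  Position 9 ('e'): freq=2, skip
  No unique character found => answer = -1

-1


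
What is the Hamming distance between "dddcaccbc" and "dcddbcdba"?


Comparing "dddcaccbc" and "dcddbcdba" position by position:
  Position 0: 'd' vs 'd' => same
  Position 1: 'd' vs 'c' => differ
  Position 2: 'd' vs 'd' => same
  Position 3: 'c' vs 'd' => differ
  Position 4: 'a' vs 'b' => differ
  Position 5: 'c' vs 'c' => same
  Position 6: 'c' vs 'd' => differ
  Position 7: 'b' vs 'b' => same
  Position 8: 'c' vs 'a' => differ
Total differences (Hamming distance): 5

5


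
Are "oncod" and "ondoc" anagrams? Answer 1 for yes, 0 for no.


Strings: "oncod", "ondoc"
Sorted first:  cdnoo
Sorted second: cdnoo
Sorted forms match => anagrams

1


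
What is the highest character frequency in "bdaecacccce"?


Input: bdaecacccce
Character counts:
  'a': 2
  'b': 1
  'c': 5
  'd': 1
  'e': 2
Maximum frequency: 5

5


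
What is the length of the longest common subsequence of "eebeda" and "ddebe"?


LCS of "eebeda" and "ddebe"
DP table:
           d    d    e    b    e
      0    0    0    0    0    0
  e   0    0    0    1    1    1
  e   0    0    0    1    1    2
  b   0    0    0    1    2    2
  e   0    0    0    1    2    3
  d   0    1    1    1    2    3
  a   0    1    1    1    2    3
LCS length = dp[6][5] = 3

3


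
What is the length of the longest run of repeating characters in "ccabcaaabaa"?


Input: "ccabcaaabaa"
Scanning for longest run:
  Position 1 ('c'): continues run of 'c', length=2
  Position 2 ('a'): new char, reset run to 1
  Position 3 ('b'): new char, reset run to 1
  Position 4 ('c'): new char, reset run to 1
  Position 5 ('a'): new char, reset run to 1
  Position 6 ('a'): continues run of 'a', length=2
  Position 7 ('a'): continues run of 'a', length=3
  Position 8 ('b'): new char, reset run to 1
  Position 9 ('a'): new char, reset run to 1
  Position 10 ('a'): continues run of 'a', length=2
Longest run: 'a' with length 3

3


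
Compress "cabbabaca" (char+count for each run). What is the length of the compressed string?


Input: cabbabaca
Runs:
  'c' x 1 => "c1"
  'a' x 1 => "a1"
  'b' x 2 => "b2"
  'a' x 1 => "a1"
  'b' x 1 => "b1"
  'a' x 1 => "a1"
  'c' x 1 => "c1"
  'a' x 1 => "a1"
Compressed: "c1a1b2a1b1a1c1a1"
Compressed length: 16

16


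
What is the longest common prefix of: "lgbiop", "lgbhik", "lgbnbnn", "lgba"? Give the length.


Words: lgbiop, lgbhik, lgbnbnn, lgba
  Position 0: all 'l' => match
  Position 1: all 'g' => match
  Position 2: all 'b' => match
  Position 3: ('i', 'h', 'n', 'a') => mismatch, stop
LCP = "lgb" (length 3)

3


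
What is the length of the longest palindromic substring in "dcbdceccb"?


Input: "dcbdceccb"
Checking substrings for palindromes:
  [4:7] "cec" (len 3) => palindrome
  [6:8] "cc" (len 2) => palindrome
Longest palindromic substring: "cec" with length 3

3
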